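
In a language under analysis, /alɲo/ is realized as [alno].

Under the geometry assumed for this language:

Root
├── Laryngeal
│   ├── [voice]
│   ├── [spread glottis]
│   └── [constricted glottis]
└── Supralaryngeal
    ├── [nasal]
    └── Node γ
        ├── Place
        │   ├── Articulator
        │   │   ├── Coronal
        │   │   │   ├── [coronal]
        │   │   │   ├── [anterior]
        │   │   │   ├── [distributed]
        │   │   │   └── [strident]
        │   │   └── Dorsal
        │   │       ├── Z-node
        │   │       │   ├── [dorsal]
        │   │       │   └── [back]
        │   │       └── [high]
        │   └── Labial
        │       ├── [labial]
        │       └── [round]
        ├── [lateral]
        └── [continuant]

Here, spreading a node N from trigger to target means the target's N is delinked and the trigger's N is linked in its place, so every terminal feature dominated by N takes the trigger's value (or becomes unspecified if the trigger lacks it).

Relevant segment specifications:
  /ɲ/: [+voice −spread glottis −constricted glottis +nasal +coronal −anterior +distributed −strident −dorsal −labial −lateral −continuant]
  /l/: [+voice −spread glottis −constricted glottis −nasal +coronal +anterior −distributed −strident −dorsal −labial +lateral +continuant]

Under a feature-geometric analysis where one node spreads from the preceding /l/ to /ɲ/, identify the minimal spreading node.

Coronal

Feature comparison: [anterior], [distributed] differ between /ɲ/ and [n]; the remaining terminals match.
The smallest constituent containing every changed terminal is Coronal — each of its daughters lacks at least one of the affected features.
Spreading Coronal from /l/ overwrites each of those terminals with /l/'s values, yielding exactly [n].
[continuant], [nasal] stay as in /ɲ/ although /l/ differs there, so no node dominating them spread; among the remaining candidates Coronal is the lowest that derives the output.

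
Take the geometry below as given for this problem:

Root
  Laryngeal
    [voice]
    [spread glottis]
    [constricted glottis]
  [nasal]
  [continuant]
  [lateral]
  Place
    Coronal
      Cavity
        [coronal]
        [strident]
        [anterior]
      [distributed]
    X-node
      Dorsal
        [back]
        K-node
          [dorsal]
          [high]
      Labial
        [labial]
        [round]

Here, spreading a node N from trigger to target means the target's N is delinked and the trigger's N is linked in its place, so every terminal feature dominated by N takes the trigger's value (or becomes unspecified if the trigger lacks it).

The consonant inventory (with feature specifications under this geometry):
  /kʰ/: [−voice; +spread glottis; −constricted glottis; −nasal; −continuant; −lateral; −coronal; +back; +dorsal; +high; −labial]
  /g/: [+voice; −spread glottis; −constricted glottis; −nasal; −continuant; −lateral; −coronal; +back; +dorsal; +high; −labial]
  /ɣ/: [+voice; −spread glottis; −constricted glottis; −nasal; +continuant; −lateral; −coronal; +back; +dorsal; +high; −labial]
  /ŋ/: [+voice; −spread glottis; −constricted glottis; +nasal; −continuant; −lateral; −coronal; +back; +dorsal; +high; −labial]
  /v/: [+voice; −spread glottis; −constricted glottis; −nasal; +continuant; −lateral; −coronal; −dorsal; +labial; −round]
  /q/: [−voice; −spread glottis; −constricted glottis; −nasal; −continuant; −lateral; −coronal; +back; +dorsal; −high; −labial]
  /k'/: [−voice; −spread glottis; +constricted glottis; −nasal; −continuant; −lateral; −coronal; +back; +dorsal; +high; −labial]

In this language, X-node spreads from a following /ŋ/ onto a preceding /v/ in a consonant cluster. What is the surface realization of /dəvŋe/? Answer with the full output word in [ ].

[dəɣŋe]

Terminals under X-node in this geometry: [back], [dorsal], [high], [labial], [round].
Spreading X-node from /ŋ/ onto /v/ replaces those values with /ŋ/'s: [+back], [+dorsal], [+high], [−labial]. Features outside X-node ([voice], [spread glottis], [constricted glottis], …) stay as in /v/.
The resulting bundle matches /ɣ/ in the inventory; substituting it for /v/ gives [dəɣŋe].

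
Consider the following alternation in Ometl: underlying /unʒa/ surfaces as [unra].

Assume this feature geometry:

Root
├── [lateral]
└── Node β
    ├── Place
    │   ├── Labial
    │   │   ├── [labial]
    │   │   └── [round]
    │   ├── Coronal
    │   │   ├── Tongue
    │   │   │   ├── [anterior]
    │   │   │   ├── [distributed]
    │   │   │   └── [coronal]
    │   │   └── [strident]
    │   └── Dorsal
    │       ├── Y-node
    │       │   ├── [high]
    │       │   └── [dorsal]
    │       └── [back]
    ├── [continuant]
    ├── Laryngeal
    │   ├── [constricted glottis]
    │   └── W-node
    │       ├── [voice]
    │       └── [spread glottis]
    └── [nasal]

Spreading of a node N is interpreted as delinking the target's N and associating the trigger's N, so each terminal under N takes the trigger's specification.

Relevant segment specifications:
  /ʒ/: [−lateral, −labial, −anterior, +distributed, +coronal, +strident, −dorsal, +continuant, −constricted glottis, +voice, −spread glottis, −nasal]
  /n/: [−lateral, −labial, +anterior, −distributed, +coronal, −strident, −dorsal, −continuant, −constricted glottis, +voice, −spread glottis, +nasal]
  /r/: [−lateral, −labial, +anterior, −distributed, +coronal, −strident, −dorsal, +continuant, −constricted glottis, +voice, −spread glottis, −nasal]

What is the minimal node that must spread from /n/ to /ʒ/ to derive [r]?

Coronal

/ʒ/ and [r] differ in [anterior], [distributed], [strident]; every other specified feature is identical.
These terminals are all dominated by Coronal, and no proper subconstituent of Coronal covers them all; Coronal is their lowest common ancestor.
Delinking /ʒ/'s Coronal and associating /n/'s Coronal gives precisely the feature bundle of [r].
[continuant], [nasal] stay as in /ʒ/ although /n/ differs there, so no node dominating them spread; among the remaining candidates Coronal is the lowest that derives the output.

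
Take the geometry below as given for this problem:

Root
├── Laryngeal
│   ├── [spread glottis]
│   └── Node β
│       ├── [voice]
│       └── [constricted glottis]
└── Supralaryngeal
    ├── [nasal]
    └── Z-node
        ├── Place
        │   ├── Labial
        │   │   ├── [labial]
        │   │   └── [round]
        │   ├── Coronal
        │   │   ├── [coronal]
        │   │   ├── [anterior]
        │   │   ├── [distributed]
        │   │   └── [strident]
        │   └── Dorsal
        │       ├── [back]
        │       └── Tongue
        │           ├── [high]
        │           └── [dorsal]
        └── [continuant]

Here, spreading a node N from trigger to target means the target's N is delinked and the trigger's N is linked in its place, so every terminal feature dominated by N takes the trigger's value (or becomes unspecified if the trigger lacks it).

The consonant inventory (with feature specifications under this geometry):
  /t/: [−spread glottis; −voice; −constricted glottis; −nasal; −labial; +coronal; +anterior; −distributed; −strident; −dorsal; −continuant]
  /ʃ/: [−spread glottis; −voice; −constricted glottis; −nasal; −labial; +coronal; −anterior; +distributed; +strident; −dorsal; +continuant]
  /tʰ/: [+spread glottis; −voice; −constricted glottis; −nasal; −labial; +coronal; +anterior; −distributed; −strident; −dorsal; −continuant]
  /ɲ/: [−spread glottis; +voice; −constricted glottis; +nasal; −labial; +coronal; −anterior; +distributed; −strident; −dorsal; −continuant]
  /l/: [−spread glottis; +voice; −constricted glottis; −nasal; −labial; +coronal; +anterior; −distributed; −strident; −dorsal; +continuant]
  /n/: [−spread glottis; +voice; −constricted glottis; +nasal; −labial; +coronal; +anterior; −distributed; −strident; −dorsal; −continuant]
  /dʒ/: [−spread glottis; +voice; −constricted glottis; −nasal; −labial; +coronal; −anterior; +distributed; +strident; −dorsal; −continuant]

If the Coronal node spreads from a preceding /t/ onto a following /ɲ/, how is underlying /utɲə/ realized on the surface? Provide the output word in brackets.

[utnə]

Coronal immediately or transitively dominates [coronal], [anterior], [distributed], [strident].
After delinking /ɲ/'s Coronal and linking /t/'s, the affected terminals become [+coronal], [+anterior], [−distributed], [−strident]; [spread glottis], [voice], [constricted glottis], … (outside Coronal) are retained from /ɲ/.
This feature bundle is that of [n], so /utɲə/ surfaces as [utnə].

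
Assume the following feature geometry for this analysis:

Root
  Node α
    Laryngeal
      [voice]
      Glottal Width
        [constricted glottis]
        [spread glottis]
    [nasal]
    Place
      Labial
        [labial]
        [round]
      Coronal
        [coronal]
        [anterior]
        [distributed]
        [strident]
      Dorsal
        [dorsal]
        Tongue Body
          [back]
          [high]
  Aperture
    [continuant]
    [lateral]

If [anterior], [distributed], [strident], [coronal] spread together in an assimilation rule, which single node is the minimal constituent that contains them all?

Coronal

[anterior]: Root / Node α / Place / Coronal / [anterior].
[distributed] lies under Coronal (below Node α).
[strident] lies under Coronal (below Node α).
[coronal] lies under Coronal (below Node α).
Coronal is the lowest common ancestor — every listed feature sits under it, and no single subconstituent of Coronal covers them all.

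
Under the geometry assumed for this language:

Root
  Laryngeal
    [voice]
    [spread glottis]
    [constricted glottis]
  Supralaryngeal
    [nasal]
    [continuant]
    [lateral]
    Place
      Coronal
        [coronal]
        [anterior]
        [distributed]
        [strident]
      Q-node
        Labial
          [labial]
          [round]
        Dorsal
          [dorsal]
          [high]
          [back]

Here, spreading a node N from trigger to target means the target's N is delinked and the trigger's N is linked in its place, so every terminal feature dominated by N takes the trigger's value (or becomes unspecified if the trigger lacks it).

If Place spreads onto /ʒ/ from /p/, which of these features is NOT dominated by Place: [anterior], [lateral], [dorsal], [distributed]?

[lateral]

Under this geometry, Place contains [coronal], [anterior], [distributed], [strident], [labial], [round], [dorsal], [high], [back].
[anterior], [dorsal], [distributed] all lie under Place, so they are overwritten when Place spreads.
[lateral] attaches under Supralaryngeal, not under Place, so /ʒ/ retains its own value for [lateral].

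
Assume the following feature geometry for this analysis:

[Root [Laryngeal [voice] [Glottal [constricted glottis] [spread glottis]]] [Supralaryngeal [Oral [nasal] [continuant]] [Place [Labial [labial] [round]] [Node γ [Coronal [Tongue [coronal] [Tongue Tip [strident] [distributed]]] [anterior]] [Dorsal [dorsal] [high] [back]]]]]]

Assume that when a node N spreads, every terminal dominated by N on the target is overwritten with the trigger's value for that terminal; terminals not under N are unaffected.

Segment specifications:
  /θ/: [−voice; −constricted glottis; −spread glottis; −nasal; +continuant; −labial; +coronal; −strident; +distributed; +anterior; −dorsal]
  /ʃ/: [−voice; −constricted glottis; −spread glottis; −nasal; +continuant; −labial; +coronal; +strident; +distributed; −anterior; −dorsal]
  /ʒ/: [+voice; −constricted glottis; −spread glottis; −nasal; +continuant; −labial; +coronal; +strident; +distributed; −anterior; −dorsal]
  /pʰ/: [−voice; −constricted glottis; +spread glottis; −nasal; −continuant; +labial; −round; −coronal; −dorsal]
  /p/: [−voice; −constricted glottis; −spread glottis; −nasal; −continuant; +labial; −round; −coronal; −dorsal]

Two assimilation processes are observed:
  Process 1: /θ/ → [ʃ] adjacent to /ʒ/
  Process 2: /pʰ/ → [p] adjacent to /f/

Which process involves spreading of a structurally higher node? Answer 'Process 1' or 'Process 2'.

Process 2

In Process 1, [anterior], [strident] change, so the minimal spreading node is Coronal at depth 4.
Process 2 alters [spread glottis]; the lowest dominating node is [spread glottis] (depth 3 from Root).
Depth 3 < depth 4; Process 2 involves the structurally higher constituent [spread glottis].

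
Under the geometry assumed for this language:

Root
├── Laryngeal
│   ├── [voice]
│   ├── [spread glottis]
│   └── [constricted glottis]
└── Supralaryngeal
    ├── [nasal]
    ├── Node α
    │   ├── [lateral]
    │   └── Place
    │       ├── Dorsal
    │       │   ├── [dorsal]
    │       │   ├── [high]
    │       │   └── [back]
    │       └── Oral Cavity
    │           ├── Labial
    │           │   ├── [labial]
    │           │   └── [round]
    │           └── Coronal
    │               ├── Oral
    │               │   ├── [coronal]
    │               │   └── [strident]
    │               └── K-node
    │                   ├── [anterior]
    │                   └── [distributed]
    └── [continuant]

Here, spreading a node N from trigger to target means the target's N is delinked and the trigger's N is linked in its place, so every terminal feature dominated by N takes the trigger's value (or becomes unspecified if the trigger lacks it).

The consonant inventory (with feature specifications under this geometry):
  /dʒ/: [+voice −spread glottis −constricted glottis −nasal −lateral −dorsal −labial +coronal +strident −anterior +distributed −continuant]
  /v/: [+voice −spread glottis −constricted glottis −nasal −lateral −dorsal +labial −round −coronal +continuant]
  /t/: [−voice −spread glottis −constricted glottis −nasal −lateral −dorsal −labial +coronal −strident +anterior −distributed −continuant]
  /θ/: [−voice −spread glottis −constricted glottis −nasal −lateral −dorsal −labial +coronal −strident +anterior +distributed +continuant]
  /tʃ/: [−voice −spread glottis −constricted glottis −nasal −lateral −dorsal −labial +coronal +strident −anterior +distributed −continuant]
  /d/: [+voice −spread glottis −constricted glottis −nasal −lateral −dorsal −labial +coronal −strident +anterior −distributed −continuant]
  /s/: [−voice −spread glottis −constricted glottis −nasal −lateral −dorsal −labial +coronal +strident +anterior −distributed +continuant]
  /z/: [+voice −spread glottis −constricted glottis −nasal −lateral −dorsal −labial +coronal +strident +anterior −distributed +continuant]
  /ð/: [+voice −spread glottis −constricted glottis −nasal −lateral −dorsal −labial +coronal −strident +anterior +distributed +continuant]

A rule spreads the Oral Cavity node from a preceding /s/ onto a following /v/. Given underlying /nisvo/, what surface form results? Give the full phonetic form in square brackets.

The Oral Cavity node dominates the terminals [labial], [round], [coronal], [strident], [anterior], [distributed].
After delinking /v/'s Oral Cavity and linking /s/'s, the affected terminals become [−labial], [+coronal], [+strident], [+anterior], [−distributed]; [voice], [spread glottis], [constricted glottis], … (outside Oral Cavity) are retained from /v/.
The resulting bundle matches /z/ in the inventory; substituting it for /v/ gives [niszo].

[niszo]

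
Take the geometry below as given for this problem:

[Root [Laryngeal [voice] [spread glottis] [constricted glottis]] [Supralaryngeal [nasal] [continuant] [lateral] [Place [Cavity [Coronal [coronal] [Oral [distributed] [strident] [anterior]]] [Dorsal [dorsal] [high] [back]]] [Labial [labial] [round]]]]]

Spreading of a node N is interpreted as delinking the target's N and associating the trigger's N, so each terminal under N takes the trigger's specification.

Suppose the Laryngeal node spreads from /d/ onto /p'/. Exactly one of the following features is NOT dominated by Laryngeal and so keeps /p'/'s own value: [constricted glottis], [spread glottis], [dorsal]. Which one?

[dorsal]

Laryngeal dominates exactly [voice], [spread glottis], [constricted glottis].
Of the listed options, [constricted glottis], [spread glottis] are among these and would be overwritten by spreading Laryngeal.
But [dorsal] is a dependent of Dorsal, outside Laryngeal; it is therefore untouched by the spreading.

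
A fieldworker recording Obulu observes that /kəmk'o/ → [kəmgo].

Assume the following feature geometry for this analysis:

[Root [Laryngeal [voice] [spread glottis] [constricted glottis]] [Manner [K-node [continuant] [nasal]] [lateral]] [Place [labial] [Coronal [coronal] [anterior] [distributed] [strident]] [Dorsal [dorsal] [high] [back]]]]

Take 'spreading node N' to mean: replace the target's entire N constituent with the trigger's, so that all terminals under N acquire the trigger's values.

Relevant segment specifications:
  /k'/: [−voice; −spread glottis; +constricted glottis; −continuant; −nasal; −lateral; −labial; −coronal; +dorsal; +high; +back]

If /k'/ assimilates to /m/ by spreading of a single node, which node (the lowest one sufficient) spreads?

Comparing /k'/ with its surface form [g], the features that change are [voice], [constricted glottis].
In this geometry the lowest node dominating all of them is Laryngeal: every daughter of Laryngeal dominates only a proper subset, so no lower node suffices.
Spreading Laryngeal from /m/ overwrites each of those terminals with /m/'s values, yielding exactly [g].
[labial], [dorsal] — on which /m/ differs from /k'/ — are unchanged, so Root cannot have spread; the constituent is no larger than Laryngeal.

Laryngeal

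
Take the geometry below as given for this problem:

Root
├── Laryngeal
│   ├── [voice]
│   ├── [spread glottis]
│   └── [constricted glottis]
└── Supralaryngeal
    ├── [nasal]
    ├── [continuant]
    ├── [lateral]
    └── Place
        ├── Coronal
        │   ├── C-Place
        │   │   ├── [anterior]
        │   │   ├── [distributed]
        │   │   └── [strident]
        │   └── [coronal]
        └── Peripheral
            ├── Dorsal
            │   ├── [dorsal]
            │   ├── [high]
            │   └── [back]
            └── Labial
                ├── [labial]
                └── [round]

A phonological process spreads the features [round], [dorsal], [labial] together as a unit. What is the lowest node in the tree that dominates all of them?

[round] lies under Labial (below Supralaryngeal).
[dorsal] lies under Dorsal (below Supralaryngeal).
[labial]: Root > Supralaryngeal > Place > Peripheral > Labial > [labial].
The lowest node appearing on every path is Peripheral; each proper daughter of Peripheral fails to dominate at least one of the listed features.

Peripheral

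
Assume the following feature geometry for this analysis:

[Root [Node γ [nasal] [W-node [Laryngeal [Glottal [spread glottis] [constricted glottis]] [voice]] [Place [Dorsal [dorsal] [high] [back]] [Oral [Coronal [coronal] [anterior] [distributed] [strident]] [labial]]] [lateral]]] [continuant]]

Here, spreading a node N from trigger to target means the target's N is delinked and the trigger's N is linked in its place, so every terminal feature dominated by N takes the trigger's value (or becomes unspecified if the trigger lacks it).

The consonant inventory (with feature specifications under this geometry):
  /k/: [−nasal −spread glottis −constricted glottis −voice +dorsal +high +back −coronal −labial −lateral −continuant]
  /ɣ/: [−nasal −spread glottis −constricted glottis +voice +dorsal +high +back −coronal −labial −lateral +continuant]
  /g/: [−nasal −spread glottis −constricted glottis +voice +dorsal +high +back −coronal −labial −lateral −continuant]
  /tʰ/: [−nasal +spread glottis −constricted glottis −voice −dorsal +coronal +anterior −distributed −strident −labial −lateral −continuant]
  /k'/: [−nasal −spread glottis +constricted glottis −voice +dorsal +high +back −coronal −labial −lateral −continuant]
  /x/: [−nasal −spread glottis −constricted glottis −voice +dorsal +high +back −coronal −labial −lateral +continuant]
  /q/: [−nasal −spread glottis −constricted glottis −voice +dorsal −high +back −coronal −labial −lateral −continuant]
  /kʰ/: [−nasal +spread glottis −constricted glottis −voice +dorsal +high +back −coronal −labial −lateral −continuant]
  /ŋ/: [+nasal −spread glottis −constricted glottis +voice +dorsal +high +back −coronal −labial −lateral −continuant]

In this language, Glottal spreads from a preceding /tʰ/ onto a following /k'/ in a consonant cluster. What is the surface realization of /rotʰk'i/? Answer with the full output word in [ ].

[rotʰkʰi]

The Glottal node dominates the terminals [spread glottis], [constricted glottis].
The target acquires /tʰ/'s values for everything under Glottal — [+spread glottis], [−constricted glottis] — while keeping its own [nasal], [voice], [dorsal], ….
This feature bundle is that of [kʰ], so /rotʰk'i/ surfaces as [rotʰkʰi].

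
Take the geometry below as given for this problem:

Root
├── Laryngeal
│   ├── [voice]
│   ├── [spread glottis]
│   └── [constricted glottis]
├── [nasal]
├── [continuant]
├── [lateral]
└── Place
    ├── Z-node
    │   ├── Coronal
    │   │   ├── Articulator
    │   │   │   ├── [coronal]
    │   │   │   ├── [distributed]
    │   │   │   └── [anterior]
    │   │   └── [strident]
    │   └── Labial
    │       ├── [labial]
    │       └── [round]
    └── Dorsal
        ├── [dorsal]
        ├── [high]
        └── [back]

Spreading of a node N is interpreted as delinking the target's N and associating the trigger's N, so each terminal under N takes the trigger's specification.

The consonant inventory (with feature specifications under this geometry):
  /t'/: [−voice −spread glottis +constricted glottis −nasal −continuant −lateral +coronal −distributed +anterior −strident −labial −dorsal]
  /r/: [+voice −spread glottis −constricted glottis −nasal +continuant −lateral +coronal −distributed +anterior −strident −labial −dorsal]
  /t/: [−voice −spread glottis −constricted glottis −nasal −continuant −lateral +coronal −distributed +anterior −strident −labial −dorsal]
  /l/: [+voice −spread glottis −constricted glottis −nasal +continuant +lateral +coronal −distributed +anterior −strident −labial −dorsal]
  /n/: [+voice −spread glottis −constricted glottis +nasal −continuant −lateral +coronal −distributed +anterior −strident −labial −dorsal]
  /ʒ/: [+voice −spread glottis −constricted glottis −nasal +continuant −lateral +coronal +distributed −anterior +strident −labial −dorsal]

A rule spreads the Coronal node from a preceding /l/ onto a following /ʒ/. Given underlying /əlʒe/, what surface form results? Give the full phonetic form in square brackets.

[əlre]

Coronal immediately or transitively dominates [coronal], [distributed], [anterior], [strident].
After delinking /ʒ/'s Coronal and linking /l/'s, the affected terminals become [+coronal], [−distributed], [+anterior], [−strident]; [voice], [spread glottis], [constricted glottis], … (outside Coronal) are retained from /ʒ/.
The resulting bundle matches /r/ in the inventory; substituting it for /ʒ/ gives [əlre].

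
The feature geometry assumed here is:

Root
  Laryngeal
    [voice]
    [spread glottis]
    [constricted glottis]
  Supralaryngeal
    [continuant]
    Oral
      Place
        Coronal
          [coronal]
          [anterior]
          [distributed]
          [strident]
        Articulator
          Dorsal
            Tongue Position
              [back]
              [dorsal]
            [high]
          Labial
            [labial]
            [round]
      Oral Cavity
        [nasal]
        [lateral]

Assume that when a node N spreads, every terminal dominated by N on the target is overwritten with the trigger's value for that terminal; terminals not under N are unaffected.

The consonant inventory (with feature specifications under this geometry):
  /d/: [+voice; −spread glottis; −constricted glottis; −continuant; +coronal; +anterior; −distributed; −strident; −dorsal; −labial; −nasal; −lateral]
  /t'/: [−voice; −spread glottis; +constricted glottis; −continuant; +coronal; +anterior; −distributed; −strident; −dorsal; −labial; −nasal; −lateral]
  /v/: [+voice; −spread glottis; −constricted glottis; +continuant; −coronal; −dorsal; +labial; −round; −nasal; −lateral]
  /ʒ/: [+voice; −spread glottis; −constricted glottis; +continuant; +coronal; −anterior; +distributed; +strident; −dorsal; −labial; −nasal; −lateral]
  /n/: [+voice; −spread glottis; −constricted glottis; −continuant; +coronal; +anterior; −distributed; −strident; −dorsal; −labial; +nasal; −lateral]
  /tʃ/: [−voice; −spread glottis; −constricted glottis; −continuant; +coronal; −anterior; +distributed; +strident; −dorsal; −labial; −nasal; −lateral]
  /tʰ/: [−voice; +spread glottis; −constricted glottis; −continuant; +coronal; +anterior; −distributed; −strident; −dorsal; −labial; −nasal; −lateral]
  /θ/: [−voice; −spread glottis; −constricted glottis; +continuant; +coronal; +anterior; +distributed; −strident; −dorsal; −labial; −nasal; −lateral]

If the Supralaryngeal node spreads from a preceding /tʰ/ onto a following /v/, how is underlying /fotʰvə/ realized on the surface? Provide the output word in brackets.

[fotʰdə]

The Supralaryngeal node dominates the terminals [continuant], [coronal], [anterior], [distributed], [strident], [back], [dorsal], [high], [labial], [round], [nasal], [lateral].
After delinking /v/'s Supralaryngeal and linking /tʰ/'s, the affected terminals become [−continuant], [+coronal], [+anterior], [−distributed], [−strident], [−dorsal], [−labial], [−nasal], [−lateral]; [voice], [spread glottis], [constricted glottis] (outside Supralaryngeal) are retained from /v/.
The resulting bundle matches /d/ in the inventory; substituting it for /v/ gives [fotʰdə].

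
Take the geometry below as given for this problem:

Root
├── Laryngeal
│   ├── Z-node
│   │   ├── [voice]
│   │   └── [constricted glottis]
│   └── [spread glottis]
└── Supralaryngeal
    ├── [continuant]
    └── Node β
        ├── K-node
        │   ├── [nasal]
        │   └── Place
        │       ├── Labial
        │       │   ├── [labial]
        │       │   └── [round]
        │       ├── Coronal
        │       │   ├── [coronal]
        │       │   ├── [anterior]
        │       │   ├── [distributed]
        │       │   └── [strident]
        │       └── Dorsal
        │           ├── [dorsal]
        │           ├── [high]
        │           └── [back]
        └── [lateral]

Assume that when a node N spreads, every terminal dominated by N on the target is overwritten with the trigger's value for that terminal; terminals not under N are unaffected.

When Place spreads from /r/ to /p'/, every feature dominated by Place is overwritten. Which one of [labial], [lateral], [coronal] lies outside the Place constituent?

Place dominates exactly [labial], [round], [coronal], [anterior], [distributed], [strident], [dorsal], [high], [back].
Spreading Place replaces [coronal], [labial] with the trigger's values, since each sits inside the Place constituent.
[lateral] attaches under Node β, not under Place, so /p'/ retains its own value for [lateral].

[lateral]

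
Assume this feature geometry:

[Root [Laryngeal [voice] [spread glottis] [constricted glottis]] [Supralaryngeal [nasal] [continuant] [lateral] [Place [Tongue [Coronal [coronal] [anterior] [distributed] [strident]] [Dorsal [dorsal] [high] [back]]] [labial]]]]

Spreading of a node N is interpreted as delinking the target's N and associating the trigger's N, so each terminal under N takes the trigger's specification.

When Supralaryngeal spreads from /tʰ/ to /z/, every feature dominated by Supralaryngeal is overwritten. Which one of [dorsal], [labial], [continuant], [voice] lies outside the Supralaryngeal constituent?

The terminals dominated by Supralaryngeal are [nasal], [continuant], [lateral], [coronal], [anterior], [distributed], [strident], [dorsal], [high], [back], [labial].
Spreading Supralaryngeal replaces [dorsal], [continuant], [labial] with the trigger's values, since each sits inside the Supralaryngeal constituent.
But [voice] is a dependent of Laryngeal, outside Supralaryngeal; it is therefore untouched by the spreading.

[voice]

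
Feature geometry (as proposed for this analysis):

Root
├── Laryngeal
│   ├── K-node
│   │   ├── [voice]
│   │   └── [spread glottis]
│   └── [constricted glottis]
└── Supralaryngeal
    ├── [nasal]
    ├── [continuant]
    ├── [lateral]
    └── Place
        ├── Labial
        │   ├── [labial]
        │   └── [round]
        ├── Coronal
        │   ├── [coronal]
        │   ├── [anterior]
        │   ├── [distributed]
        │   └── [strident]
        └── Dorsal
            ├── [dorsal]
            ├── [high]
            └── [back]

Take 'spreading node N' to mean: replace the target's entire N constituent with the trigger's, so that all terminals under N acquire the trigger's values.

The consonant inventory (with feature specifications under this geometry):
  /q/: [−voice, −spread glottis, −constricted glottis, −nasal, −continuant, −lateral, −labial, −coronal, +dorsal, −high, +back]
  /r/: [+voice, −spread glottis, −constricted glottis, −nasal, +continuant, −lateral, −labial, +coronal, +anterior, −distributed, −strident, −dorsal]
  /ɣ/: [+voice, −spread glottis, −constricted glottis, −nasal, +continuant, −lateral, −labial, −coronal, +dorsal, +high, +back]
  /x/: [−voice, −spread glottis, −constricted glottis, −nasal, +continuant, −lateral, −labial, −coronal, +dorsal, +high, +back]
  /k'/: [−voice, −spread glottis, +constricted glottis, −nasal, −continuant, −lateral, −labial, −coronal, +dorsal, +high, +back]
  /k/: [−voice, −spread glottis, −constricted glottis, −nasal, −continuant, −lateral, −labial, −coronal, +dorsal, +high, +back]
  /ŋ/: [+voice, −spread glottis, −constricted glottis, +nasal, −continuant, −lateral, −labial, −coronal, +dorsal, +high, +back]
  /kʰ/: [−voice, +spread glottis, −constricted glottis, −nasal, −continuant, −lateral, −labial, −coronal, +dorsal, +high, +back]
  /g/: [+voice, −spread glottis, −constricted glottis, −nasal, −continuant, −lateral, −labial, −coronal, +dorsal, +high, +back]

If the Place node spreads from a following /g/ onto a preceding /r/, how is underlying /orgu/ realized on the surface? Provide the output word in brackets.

[oɣgu]

Place immediately or transitively dominates [labial], [round], [coronal], [anterior], [distributed], [strident], [dorsal], [high], [back].
The target acquires /g/'s values for everything under Place — [−labial], [−coronal], [+dorsal], [+high], [+back] — while keeping its own [voice], [spread glottis], [constricted glottis], ….
Among the inventory, only /ɣ/ has exactly this specification, giving the surface form [oɣgu].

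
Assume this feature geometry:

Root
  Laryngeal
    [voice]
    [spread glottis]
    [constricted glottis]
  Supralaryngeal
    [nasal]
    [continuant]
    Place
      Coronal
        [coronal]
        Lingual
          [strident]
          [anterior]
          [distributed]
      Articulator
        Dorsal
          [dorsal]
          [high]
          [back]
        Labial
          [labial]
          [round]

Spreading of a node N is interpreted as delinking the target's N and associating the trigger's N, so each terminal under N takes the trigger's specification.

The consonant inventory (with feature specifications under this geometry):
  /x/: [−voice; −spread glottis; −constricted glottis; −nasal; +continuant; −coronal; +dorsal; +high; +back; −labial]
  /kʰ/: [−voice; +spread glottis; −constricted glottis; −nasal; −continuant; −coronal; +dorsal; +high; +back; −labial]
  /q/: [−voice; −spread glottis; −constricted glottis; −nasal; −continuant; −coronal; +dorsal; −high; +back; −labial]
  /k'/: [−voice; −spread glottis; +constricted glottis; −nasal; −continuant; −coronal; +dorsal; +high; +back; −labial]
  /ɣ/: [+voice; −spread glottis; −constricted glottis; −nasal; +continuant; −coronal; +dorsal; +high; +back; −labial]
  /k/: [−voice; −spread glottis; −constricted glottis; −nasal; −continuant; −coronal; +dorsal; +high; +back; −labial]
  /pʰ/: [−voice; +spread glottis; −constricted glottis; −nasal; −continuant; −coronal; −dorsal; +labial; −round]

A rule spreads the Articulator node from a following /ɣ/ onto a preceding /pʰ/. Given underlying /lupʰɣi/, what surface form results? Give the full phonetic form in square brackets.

[lukʰɣi]

Articulator immediately or transitively dominates [dorsal], [high], [back], [labial], [round].
After delinking /pʰ/'s Articulator and linking /ɣ/'s, the affected terminals become [+dorsal], [+high], [+back], [−labial]; [voice], [spread glottis], [constricted glottis], … (outside Articulator) are retained from /pʰ/.
This feature bundle is that of [kʰ], so /lupʰɣi/ surfaces as [lukʰɣi].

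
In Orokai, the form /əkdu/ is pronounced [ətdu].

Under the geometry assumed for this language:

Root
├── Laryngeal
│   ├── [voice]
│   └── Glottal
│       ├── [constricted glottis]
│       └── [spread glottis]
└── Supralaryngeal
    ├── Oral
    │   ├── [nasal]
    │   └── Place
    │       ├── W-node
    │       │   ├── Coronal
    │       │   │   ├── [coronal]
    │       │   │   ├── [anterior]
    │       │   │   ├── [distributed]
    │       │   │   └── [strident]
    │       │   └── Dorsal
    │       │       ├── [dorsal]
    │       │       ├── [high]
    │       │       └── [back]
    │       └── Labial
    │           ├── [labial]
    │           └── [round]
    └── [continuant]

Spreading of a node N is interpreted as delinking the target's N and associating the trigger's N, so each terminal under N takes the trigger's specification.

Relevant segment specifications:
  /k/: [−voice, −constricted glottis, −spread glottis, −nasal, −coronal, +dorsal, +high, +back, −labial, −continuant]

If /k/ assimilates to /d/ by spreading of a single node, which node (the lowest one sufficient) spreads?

The alternation /k/ → [t] changes [coronal], [anterior], [distributed], [strident], [dorsal], [high], [back] and nothing else.
In this geometry the lowest node dominating all of them is W-node: every daughter of W-node dominates only a proper subset, so no lower node suffices.
If W-node spreads, every terminal under it takes /d/'s value, producing [t] as observed.
[voice] stays as in /k/ although /d/ differs there, so no node dominating it spread; among the remaining candidates W-node is the lowest that derives the output.

W-node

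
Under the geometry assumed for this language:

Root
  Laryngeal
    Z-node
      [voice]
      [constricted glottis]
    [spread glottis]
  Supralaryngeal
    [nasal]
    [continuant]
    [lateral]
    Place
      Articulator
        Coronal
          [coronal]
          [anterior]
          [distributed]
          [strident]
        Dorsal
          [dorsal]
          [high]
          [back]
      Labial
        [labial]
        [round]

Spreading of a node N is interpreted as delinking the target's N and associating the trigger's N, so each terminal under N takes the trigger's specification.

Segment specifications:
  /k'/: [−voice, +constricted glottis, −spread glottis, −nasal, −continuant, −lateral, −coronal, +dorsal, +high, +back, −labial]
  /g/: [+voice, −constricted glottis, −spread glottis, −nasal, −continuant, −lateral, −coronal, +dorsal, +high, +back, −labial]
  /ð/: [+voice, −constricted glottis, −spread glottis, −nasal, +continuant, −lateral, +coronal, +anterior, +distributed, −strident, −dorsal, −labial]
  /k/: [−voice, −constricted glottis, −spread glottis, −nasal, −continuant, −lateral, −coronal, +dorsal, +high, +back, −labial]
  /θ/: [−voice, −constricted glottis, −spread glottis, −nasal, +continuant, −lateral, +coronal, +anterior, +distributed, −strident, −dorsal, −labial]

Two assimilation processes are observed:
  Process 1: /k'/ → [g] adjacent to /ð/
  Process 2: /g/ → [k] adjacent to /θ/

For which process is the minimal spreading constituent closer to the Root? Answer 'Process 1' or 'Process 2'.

In Process 1, [voice], [constricted glottis] change, so the minimal spreading node is Z-node at depth 2.
Process 2: the feature that changes is [voice]; the minimal node is [voice] (depth 3).
Z-node (depth 2) sits above [voice] (depth 3), making Process 1 the one with the higher spreading node.

Process 1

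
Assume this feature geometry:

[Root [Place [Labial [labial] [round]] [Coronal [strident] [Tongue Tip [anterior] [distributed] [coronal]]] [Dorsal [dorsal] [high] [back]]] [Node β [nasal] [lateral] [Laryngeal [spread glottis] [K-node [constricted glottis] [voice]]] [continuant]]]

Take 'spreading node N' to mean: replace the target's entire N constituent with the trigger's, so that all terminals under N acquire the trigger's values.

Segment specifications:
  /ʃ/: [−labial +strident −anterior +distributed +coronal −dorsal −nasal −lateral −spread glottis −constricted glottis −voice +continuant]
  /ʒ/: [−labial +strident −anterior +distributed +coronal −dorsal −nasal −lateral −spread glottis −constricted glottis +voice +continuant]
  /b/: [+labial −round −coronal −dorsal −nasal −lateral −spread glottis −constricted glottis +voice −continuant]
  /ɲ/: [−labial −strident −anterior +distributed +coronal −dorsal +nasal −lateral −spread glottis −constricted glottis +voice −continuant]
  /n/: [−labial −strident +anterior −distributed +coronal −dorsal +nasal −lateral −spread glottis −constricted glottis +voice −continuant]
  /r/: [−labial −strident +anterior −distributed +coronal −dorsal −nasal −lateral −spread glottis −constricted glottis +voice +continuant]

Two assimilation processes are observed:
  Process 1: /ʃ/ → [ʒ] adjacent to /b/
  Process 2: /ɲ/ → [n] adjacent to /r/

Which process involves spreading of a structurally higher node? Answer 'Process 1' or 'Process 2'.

Process 1 alters [voice]; the lowest dominating node is [voice] (depth 4 from Root).
In Process 2, [anterior], [distributed] change, so the minimal spreading node is Tongue Tip at depth 3.
Tongue Tip (depth 3) sits above [voice] (depth 4), making Process 2 the one with the higher spreading node.

Process 2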